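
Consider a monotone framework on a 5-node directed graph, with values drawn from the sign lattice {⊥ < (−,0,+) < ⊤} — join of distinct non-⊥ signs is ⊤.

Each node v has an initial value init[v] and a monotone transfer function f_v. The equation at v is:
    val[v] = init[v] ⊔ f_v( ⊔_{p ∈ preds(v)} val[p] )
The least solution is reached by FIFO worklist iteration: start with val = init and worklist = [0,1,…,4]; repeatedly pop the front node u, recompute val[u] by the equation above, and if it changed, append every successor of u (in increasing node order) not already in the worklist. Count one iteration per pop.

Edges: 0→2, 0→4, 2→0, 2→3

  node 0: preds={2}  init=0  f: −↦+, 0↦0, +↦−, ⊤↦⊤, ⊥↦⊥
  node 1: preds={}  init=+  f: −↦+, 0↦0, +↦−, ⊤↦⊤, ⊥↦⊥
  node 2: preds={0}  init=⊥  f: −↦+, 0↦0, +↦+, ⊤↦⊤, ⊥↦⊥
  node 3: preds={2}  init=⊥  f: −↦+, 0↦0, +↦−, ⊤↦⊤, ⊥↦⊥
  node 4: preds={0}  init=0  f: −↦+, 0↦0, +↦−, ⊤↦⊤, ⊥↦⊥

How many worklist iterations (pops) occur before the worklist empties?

6

Iteration log — 6 steps:
  step 1. node 0  ⊔preds=⊥  new=0  stable
  step 2. node 1  ⊔preds=⊥  new=+  stable
  step 3. node 2  ⊔preds=0  new=0  old=⊥  +wl: 0
  step 4. node 3  ⊔preds=0  new=0  old=⊥  +wl: 
  step 5. node 4  ⊔preds=0  new=0  stable
  step 6. node 0  ⊔preds=0  new=0  stable

Least fixpoint reached:
  node 0: 0
  node 1: +
  node 2: 0
  node 3: 0
  node 4: 0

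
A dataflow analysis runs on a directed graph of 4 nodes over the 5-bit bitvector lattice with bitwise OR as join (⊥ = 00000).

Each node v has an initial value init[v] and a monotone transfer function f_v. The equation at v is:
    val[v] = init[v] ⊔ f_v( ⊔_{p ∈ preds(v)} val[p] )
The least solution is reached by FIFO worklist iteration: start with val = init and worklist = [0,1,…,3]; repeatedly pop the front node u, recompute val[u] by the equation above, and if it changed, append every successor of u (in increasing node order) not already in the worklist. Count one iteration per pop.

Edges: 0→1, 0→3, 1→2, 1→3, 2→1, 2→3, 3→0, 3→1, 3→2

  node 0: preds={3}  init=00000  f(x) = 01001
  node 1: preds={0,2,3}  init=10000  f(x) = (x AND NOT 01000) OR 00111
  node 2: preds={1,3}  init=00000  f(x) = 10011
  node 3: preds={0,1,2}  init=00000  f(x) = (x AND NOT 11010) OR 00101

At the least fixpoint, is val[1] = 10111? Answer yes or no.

yes

Trace (7 dequeues):
  [1] u=0 | in 00000 | out 01001 | prev 00000 | push {}
  [2] u=1 | in 01001 | out 10111 | prev 10000 | push {}
  [3] u=2 | in 10111 | out 10011 | prev 00000 | push {1}
  [4] u=3 | in 11111 | out 00101 | prev 00000 | push {0,2}
  [5] u=1 | in 11111 | out 10111 | ==
  [6] u=0 | in 00101 | out 01001 | ==
  [7] u=2 | in 10111 | out 10011 | ==

Converged values:
  [0] 01001
  [1] 10111
  [2] 10011
  [3] 00101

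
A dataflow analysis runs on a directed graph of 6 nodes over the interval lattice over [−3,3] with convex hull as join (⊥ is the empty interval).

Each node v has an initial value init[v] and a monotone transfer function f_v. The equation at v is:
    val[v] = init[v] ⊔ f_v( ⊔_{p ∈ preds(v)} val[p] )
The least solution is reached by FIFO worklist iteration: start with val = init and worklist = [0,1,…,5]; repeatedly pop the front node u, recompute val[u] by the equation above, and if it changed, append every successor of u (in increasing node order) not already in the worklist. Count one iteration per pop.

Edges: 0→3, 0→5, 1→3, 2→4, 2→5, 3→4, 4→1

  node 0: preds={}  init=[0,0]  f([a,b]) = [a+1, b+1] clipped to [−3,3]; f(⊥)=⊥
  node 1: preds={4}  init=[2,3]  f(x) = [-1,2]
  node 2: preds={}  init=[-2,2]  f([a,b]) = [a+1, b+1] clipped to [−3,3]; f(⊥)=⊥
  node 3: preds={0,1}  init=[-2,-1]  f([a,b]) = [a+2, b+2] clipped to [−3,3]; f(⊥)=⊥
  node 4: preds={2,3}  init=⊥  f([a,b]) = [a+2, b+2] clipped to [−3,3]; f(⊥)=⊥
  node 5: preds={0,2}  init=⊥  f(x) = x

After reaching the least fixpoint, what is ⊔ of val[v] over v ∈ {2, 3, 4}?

Worklist (7 pops):
  #1 pop 0: in=⊥ → [0,0] (no change)
  #2 pop 1: in=⊥ → [-1,3] (was [2,3]); enqueue []
  #3 pop 2: in=⊥ → [-2,2] (no change)
  #4 pop 3: in=[-1,3] → [-2,3] (was [-2,-1]); enqueue []
  #5 pop 4: in=[-2,3] → [0,3] (was ⊥); enqueue [1]
  #6 pop 5: in=[-2,2] → [-2,2] (was ⊥); enqueue []
  #7 pop 1: in=[0,3] → [-1,3] (no change)

Fixpoint:
  val[0] = [0,0]
  val[1] = [-1,3]
  val[2] = [-2,2]
  val[3] = [-2,3]
  val[4] = [0,3]
  val[5] = [-2,2]

[-2,3]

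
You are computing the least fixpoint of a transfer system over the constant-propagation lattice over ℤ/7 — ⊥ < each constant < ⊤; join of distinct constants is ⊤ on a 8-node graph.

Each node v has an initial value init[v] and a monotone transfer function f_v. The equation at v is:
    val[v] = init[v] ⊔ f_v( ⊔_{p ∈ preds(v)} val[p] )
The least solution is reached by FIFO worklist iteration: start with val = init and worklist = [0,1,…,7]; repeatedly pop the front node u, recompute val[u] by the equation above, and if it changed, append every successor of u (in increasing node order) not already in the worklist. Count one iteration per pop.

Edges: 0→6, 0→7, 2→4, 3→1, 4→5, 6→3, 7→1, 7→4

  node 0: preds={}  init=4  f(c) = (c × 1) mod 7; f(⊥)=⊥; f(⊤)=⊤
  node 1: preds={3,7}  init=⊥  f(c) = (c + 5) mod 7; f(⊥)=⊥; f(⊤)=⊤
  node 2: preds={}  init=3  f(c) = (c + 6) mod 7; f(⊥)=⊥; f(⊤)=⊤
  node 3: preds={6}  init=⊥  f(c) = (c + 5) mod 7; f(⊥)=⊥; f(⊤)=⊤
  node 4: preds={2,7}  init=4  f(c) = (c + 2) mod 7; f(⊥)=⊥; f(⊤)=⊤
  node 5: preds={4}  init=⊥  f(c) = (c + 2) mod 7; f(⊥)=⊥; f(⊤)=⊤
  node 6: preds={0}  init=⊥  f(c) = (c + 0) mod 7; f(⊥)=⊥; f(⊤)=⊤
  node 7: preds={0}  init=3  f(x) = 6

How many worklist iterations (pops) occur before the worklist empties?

11

Worklist (11 pops):
  #1 pop 0: in=⊥ → 4 (no change)
  #2 pop 1: in=3 → 1 (was ⊥); enqueue []
  #3 pop 2: in=⊥ → 3 (no change)
  #4 pop 3: in=⊥ → ⊥ (no change)
  #5 pop 4: in=3 → ⊤ (was 4); enqueue []
  #6 pop 5: in=⊤ → ⊤ (was ⊥); enqueue []
  #7 pop 6: in=4 → 4 (was ⊥); enqueue [3]
  #8 pop 7: in=4 → ⊤ (was 3); enqueue [1,4]
  #9 pop 3: in=4 → 2 (was ⊥); enqueue []
  #10 pop 1: in=⊤ → ⊤ (was 1); enqueue []
  #11 pop 4: in=⊤ → ⊤ (no change)

Fixpoint:
  val[0] = 4
  val[1] = ⊤
  val[2] = 3
  val[3] = 2
  val[4] = ⊤
  val[5] = ⊤
  val[6] = 4
  val[7] = ⊤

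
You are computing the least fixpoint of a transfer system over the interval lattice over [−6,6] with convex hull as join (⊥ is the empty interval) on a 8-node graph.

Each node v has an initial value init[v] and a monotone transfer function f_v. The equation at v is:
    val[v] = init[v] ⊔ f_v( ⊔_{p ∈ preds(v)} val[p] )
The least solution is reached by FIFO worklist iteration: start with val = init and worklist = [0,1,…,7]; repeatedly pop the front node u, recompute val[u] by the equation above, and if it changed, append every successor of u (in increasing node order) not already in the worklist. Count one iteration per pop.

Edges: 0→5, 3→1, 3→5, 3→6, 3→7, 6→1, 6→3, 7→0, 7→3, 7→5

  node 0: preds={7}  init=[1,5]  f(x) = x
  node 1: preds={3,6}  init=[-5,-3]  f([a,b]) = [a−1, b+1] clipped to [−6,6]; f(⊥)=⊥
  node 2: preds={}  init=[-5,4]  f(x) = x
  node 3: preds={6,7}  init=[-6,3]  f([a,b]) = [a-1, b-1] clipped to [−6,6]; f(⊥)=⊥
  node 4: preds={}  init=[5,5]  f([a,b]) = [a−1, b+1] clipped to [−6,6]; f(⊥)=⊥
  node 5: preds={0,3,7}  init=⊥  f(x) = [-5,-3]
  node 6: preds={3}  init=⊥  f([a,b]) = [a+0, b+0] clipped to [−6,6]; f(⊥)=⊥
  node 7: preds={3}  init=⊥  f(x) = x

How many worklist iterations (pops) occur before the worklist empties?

Trace (12 dequeues):
  [1] u=0 | in ⊥ | out [1,5] | ==
  [2] u=1 | in [-6,3] | out [-6,4] | prev [-5,-3] | push {}
  [3] u=2 | in ⊥ | out [-5,4] | ==
  [4] u=3 | in ⊥ | out [-6,3] | ==
  [5] u=4 | in ⊥ | out [5,5] | ==
  [6] u=5 | in [-6,5] | out [-5,-3] | prev ⊥ | push {}
  [7] u=6 | in [-6,3] | out [-6,3] | prev ⊥ | push {1,3}
  [8] u=7 | in [-6,3] | out [-6,3] | prev ⊥ | push {0,5}
  [9] u=1 | in [-6,3] | out [-6,4] | ==
  [10] u=3 | in [-6,3] | out [-6,3] | ==
  [11] u=0 | in [-6,3] | out [-6,5] | prev [1,5] | push {}
  [12] u=5 | in [-6,5] | out [-5,-3] | ==

Converged values:
  [0] [-6,5]
  [1] [-6,4]
  [2] [-5,4]
  [3] [-6,3]
  [4] [5,5]
  [5] [-5,-3]
  [6] [-6,3]
  [7] [-6,3]

12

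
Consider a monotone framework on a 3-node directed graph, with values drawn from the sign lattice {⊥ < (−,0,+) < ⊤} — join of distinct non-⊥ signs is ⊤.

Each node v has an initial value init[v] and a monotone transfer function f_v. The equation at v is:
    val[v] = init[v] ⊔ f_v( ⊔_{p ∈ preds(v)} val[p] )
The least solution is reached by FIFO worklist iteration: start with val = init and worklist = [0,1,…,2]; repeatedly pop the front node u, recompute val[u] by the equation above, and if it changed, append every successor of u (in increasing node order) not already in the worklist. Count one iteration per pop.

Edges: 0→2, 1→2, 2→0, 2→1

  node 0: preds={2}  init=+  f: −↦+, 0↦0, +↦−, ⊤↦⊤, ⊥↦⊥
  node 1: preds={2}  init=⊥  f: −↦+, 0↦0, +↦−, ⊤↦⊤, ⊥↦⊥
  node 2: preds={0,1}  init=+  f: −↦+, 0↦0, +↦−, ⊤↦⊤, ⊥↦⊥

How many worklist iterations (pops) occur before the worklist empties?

Trace (6 dequeues):
  [1] u=0 | in + | out ⊤ | prev + | push {}
  [2] u=1 | in + | out − | prev ⊥ | push {}
  [3] u=2 | in ⊤ | out ⊤ | prev + | push {0,1}
  [4] u=0 | in ⊤ | out ⊤ | ==
  [5] u=1 | in ⊤ | out ⊤ | prev − | push {2}
  [6] u=2 | in ⊤ | out ⊤ | ==

Converged values:
  [0] ⊤
  [1] ⊤
  [2] ⊤

6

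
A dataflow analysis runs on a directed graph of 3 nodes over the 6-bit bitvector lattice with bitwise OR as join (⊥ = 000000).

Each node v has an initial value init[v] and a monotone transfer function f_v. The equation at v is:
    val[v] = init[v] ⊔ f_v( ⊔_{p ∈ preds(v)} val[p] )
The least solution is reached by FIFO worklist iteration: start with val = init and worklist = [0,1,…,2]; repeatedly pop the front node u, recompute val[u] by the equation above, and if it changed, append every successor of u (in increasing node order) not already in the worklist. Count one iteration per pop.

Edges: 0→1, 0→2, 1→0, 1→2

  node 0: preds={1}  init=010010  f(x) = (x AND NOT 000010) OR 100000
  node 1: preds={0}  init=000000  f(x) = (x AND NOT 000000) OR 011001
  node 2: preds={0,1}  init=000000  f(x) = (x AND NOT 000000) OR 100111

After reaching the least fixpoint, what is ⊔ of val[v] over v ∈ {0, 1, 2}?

111111

Worklist (6 pops):
  #1 pop 0: in=000000 → 110010 (was 010010); enqueue []
  #2 pop 1: in=110010 → 111011 (was 000000); enqueue [0]
  #3 pop 2: in=111011 → 111111 (was 000000); enqueue []
  #4 pop 0: in=111011 → 111011 (was 110010); enqueue [1,2]
  #5 pop 1: in=111011 → 111011 (no change)
  #6 pop 2: in=111011 → 111111 (no change)

Fixpoint:
  val[0] = 111011
  val[1] = 111011
  val[2] = 111111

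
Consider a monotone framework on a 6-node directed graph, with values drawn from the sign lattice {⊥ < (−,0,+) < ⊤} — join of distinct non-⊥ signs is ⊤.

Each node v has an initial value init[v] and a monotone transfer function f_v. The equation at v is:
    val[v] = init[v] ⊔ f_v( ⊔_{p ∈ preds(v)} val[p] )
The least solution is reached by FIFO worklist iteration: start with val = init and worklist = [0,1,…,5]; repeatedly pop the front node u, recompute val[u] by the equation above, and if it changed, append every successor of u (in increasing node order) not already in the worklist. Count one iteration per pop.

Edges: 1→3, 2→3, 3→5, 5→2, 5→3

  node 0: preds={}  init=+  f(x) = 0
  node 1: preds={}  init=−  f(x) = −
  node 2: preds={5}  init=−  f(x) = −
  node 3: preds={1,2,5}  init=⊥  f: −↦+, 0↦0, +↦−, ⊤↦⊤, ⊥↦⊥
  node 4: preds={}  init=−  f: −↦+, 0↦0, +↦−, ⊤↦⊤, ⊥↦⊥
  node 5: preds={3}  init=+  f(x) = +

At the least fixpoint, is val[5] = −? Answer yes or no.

Trace (6 dequeues):
  [1] u=0 | in ⊥ | out ⊤ | prev + | push {}
  [2] u=1 | in ⊥ | out − | ==
  [3] u=2 | in + | out − | ==
  [4] u=3 | in ⊤ | out ⊤ | prev ⊥ | push {}
  [5] u=4 | in ⊥ | out − | ==
  [6] u=5 | in ⊤ | out + | ==

Converged values:
  [0] ⊤
  [1] −
  [2] −
  [3] ⊤
  [4] −
  [5] +

no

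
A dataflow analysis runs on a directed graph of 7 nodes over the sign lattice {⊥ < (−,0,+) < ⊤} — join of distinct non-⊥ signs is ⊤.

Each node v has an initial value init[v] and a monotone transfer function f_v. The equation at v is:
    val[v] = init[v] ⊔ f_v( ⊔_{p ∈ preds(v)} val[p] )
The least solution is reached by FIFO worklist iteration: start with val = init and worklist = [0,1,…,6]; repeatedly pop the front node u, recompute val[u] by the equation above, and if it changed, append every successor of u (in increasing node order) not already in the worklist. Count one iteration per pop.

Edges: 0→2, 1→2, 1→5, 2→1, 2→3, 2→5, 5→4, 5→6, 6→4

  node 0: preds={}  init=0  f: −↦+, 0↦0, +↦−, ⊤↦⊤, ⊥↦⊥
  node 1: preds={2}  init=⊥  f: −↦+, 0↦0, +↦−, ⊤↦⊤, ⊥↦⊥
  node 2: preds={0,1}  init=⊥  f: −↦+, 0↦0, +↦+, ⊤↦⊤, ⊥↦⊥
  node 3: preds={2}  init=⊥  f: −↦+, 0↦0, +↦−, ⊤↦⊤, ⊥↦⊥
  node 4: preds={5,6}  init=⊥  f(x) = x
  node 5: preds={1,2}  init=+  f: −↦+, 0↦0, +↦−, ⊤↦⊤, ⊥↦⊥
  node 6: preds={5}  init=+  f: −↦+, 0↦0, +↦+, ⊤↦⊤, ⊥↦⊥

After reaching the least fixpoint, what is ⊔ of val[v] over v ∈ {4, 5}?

Trace (11 dequeues):
  [1] u=0 | in ⊥ | out 0 | ==
  [2] u=1 | in ⊥ | out ⊥ | ==
  [3] u=2 | in 0 | out 0 | prev ⊥ | push {1}
  [4] u=3 | in 0 | out 0 | prev ⊥ | push {}
  [5] u=4 | in + | out + | prev ⊥ | push {}
  [6] u=5 | in 0 | out ⊤ | prev + | push {4}
  [7] u=6 | in ⊤ | out ⊤ | prev + | push {}
  [8] u=1 | in 0 | out 0 | prev ⊥ | push {2,5}
  [9] u=4 | in ⊤ | out ⊤ | prev + | push {}
  [10] u=2 | in 0 | out 0 | ==
  [11] u=5 | in 0 | out ⊤ | ==

Converged values:
  [0] 0
  [1] 0
  [2] 0
  [3] 0
  [4] ⊤
  [5] ⊤
  [6] ⊤

⊤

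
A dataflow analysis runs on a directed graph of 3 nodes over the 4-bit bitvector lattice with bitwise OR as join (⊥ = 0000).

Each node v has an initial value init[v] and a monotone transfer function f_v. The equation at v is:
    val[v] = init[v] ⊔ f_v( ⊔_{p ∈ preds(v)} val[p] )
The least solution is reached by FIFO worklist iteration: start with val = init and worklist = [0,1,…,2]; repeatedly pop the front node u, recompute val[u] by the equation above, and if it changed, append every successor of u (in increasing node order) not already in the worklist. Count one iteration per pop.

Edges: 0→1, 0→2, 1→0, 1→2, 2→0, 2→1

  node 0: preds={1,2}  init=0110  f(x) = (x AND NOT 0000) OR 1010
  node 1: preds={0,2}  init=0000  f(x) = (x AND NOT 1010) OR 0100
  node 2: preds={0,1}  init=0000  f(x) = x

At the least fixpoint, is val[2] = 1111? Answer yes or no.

Worklist (5 pops):
  #1 pop 0: in=0000 → 1110 (was 0110); enqueue []
  #2 pop 1: in=1110 → 0100 (was 0000); enqueue [0]
  #3 pop 2: in=1110 → 1110 (was 0000); enqueue [1]
  #4 pop 0: in=1110 → 1110 (no change)
  #5 pop 1: in=1110 → 0100 (no change)

Fixpoint:
  val[0] = 1110
  val[1] = 0100
  val[2] = 1110

no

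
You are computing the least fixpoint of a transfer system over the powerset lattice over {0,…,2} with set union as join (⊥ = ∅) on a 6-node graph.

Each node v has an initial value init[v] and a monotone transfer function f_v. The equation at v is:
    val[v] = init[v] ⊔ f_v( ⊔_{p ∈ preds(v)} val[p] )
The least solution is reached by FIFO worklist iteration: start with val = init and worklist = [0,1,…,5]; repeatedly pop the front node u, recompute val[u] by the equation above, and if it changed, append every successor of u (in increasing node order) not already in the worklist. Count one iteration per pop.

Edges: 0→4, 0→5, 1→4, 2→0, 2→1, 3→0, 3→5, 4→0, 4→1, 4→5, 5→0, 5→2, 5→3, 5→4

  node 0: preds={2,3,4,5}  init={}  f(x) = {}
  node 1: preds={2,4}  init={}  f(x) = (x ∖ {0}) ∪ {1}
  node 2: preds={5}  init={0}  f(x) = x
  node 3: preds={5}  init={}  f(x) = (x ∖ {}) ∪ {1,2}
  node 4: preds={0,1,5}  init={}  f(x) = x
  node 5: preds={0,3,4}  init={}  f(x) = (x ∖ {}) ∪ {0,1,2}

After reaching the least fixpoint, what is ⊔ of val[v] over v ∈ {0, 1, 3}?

{0,1,2}

Trace (15 dequeues):
  [1] u=0 | in {0} | out {} | ==
  [2] u=1 | in {0} | out {1} | prev {} | push {}
  [3] u=2 | in {} | out {0} | ==
  [4] u=3 | in {} | out {1,2} | prev {} | push {0}
  [5] u=4 | in {1} | out {1} | prev {} | push {1}
  [6] u=5 | in {1,2} | out {0,1,2} | prev {} | push {2,3,4}
  [7] u=0 | in {0,1,2} | out {} | ==
  [8] u=1 | in {0,1} | out {1} | ==
  [9] u=2 | in {0,1,2} | out {0,1,2} | prev {0} | push {0,1}
  [10] u=3 | in {0,1,2} | out {0,1,2} | prev {1,2} | push {5}
  [11] u=4 | in {0,1,2} | out {0,1,2} | prev {1} | push {}
  [12] u=0 | in {0,1,2} | out {} | ==
  [13] u=1 | in {0,1,2} | out {1,2} | prev {1} | push {4}
  [14] u=5 | in {0,1,2} | out {0,1,2} | ==
  [15] u=4 | in {0,1,2} | out {0,1,2} | ==

Converged values:
  [0] {}
  [1] {1,2}
  [2] {0,1,2}
  [3] {0,1,2}
  [4] {0,1,2}
  [5] {0,1,2}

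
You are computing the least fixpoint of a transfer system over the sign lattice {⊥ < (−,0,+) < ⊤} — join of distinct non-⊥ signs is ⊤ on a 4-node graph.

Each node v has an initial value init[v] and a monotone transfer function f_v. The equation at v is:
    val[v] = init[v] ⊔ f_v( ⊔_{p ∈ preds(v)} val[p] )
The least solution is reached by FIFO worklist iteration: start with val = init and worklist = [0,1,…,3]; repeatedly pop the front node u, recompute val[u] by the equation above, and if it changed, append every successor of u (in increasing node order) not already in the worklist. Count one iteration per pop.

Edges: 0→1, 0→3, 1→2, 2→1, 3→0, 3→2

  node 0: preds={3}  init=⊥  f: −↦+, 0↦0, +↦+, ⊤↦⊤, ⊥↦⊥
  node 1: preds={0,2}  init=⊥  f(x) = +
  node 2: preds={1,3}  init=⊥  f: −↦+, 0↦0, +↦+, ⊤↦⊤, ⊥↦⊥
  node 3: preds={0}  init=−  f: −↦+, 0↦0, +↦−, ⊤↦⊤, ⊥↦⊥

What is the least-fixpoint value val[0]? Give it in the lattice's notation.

Trace (5 dequeues):
  [1] u=0 | in − | out + | prev ⊥ | push {}
  [2] u=1 | in + | out + | prev ⊥ | push {}
  [3] u=2 | in ⊤ | out ⊤ | prev ⊥ | push {1}
  [4] u=3 | in + | out − | ==
  [5] u=1 | in ⊤ | out + | ==

Converged values:
  [0] +
  [1] +
  [2] ⊤
  [3] −

+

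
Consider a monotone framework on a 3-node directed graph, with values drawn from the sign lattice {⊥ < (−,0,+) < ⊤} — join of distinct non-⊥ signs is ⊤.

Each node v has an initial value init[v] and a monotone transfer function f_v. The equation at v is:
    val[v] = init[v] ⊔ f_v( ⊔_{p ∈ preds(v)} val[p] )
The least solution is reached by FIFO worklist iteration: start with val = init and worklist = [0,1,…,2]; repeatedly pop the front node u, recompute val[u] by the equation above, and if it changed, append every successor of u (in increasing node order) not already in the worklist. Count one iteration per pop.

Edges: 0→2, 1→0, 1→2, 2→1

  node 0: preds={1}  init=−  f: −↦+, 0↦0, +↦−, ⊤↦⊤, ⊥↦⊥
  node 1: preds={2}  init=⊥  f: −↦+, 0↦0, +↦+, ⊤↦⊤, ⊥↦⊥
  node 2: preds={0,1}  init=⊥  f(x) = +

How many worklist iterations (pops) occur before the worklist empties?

Iteration log — 6 steps:
  step 1. node 0  ⊔preds=⊥  new=−  stable
  step 2. node 1  ⊔preds=⊥  new=⊥  stable
  step 3. node 2  ⊔preds=−  new=+  old=⊥  +wl: 1
  step 4. node 1  ⊔preds=+  new=+  old=⊥  +wl: 0,2
  step 5. node 0  ⊔preds=+  new=−  stable
  step 6. node 2  ⊔preds=⊤  new=+  stable

Least fixpoint reached:
  node 0: −
  node 1: +
  node 2: +

6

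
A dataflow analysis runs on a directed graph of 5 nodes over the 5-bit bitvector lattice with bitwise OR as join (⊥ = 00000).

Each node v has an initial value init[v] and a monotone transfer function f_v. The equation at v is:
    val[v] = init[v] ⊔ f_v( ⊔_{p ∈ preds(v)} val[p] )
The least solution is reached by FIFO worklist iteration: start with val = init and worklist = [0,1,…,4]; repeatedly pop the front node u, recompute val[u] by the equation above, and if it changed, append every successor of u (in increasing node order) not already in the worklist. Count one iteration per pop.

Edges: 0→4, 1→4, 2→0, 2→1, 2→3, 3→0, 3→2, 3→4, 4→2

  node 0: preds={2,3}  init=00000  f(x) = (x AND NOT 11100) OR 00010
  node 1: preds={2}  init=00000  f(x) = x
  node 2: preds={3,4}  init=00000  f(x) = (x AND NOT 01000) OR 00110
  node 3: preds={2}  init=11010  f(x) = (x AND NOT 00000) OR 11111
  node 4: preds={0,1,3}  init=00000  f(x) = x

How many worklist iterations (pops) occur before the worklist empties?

Iteration log — 13 steps:
  step 1. node 0  ⊔preds=11010  new=00010  old=00000  +wl: 
  step 2. node 1  ⊔preds=00000  new=00000  stable
  step 3. node 2  ⊔preds=11010  new=10110  old=00000  +wl: 0,1
  step 4. node 3  ⊔preds=10110  new=11111  old=11010  +wl: 2
  step 5. node 4  ⊔preds=11111  new=11111  old=00000  +wl: 
  step 6. node 0  ⊔preds=11111  new=00011  old=00010  +wl: 4
  step 7. node 1  ⊔preds=10110  new=10110  old=00000  +wl: 
  step 8. node 2  ⊔preds=11111  new=10111  old=10110  +wl: 0,1,3
  step 9. node 4  ⊔preds=11111  new=11111  stable
  step 10. node 0  ⊔preds=11111  new=00011  stable
  step 11. node 1  ⊔preds=10111  new=10111  old=10110  +wl: 4
  step 12. node 3  ⊔preds=10111  new=11111  stable
  step 13. node 4  ⊔preds=11111  new=11111  stable

Least fixpoint reached:
  node 0: 00011
  node 1: 10111
  node 2: 10111
  node 3: 11111
  node 4: 11111

13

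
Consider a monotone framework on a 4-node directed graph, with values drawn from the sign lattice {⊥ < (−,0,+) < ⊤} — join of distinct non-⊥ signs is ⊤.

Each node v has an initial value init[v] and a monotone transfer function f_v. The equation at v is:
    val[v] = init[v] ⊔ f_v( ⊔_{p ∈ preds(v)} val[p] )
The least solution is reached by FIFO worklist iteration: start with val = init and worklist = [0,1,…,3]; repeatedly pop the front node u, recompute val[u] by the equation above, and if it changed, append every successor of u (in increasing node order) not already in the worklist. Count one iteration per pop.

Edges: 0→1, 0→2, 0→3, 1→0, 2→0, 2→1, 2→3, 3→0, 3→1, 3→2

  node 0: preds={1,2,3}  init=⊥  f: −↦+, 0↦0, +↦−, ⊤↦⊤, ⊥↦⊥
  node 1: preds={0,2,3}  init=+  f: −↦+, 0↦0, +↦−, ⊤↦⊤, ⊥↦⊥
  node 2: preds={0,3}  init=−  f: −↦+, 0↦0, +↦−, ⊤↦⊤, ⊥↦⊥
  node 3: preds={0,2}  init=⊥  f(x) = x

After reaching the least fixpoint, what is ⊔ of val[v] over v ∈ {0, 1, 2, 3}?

Trace (7 dequeues):
  [1] u=0 | in ⊤ | out ⊤ | prev ⊥ | push {}
  [2] u=1 | in ⊤ | out ⊤ | prev + | push {0}
  [3] u=2 | in ⊤ | out ⊤ | prev − | push {1}
  [4] u=3 | in ⊤ | out ⊤ | prev ⊥ | push {2}
  [5] u=0 | in ⊤ | out ⊤ | ==
  [6] u=1 | in ⊤ | out ⊤ | ==
  [7] u=2 | in ⊤ | out ⊤ | ==

Converged values:
  [0] ⊤
  [1] ⊤
  [2] ⊤
  [3] ⊤

⊤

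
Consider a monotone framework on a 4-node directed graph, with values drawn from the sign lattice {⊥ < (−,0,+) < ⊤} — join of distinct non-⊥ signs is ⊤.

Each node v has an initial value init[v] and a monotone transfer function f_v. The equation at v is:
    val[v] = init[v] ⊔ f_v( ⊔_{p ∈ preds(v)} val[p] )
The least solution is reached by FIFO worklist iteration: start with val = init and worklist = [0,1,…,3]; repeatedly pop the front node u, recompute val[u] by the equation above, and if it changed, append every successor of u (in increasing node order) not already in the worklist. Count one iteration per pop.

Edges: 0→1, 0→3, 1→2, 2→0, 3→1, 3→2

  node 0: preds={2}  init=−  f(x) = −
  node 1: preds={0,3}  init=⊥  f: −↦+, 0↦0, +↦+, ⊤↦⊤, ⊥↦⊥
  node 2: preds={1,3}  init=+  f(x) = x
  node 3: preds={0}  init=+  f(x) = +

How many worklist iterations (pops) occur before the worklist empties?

5

Worklist (5 pops):
  #1 pop 0: in=+ → − (no change)
  #2 pop 1: in=⊤ → ⊤ (was ⊥); enqueue []
  #3 pop 2: in=⊤ → ⊤ (was +); enqueue [0]
  #4 pop 3: in=− → + (no change)
  #5 pop 0: in=⊤ → − (no change)

Fixpoint:
  val[0] = −
  val[1] = ⊤
  val[2] = ⊤
  val[3] = +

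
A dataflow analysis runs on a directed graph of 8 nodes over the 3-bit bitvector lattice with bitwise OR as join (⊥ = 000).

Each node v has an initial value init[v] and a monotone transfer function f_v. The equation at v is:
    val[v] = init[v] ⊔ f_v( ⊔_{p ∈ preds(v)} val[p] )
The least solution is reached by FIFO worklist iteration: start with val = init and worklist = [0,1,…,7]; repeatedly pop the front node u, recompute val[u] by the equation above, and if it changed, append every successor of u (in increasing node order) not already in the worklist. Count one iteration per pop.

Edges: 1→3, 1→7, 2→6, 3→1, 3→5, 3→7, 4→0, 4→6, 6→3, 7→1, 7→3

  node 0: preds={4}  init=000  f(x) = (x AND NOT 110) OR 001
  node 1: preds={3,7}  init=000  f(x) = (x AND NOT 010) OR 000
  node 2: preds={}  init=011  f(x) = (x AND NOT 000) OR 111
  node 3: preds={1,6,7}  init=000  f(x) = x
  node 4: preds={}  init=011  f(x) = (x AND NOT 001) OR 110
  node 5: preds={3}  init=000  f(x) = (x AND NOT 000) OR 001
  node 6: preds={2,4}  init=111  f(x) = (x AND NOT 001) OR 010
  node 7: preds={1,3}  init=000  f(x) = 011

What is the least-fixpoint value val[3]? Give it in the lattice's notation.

Trace (12 dequeues):
  [1] u=0 | in 011 | out 001 | prev 000 | push {}
  [2] u=1 | in 000 | out 000 | ==
  [3] u=2 | in 000 | out 111 | prev 011 | push {}
  [4] u=3 | in 111 | out 111 | prev 000 | push {1}
  [5] u=4 | in 000 | out 111 | prev 011 | push {0}
  [6] u=5 | in 111 | out 111 | prev 000 | push {}
  [7] u=6 | in 111 | out 111 | ==
  [8] u=7 | in 111 | out 011 | prev 000 | push {3}
  [9] u=1 | in 111 | out 101 | prev 000 | push {7}
  [10] u=0 | in 111 | out 001 | ==
  [11] u=3 | in 111 | out 111 | ==
  [12] u=7 | in 111 | out 011 | ==

Converged values:
  [0] 001
  [1] 101
  [2] 111
  [3] 111
  [4] 111
  [5] 111
  [6] 111
  [7] 011

111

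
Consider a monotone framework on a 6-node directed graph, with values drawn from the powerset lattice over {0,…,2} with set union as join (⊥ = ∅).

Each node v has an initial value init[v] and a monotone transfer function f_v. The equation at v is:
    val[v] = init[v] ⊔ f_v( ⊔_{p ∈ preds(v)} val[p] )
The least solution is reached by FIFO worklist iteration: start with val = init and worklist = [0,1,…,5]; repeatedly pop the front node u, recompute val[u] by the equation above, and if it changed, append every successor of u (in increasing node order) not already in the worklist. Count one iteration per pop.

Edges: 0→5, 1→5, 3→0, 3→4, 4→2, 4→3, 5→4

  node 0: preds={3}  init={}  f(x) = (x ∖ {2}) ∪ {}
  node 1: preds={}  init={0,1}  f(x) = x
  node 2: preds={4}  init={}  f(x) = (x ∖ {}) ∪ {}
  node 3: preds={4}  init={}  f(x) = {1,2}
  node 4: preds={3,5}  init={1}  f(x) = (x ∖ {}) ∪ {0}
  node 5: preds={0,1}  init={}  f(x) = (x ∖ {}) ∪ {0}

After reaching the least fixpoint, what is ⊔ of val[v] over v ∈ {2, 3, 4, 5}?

{0,1,2}

Iteration log — 11 steps:
  step 1. node 0  ⊔preds={}  new={}  stable
  step 2. node 1  ⊔preds={}  new={0,1}  stable
  step 3. node 2  ⊔preds={1}  new={1}  old={}  +wl: 
  step 4. node 3  ⊔preds={1}  new={1,2}  old={}  +wl: 0
  step 5. node 4  ⊔preds={1,2}  new={0,1,2}  old={1}  +wl: 2,3
  step 6. node 5  ⊔preds={0,1}  new={0,1}  old={}  +wl: 4
  step 7. node 0  ⊔preds={1,2}  new={1}  old={}  +wl: 5
  step 8. node 2  ⊔preds={0,1,2}  new={0,1,2}  old={1}  +wl: 
  step 9. node 3  ⊔preds={0,1,2}  new={1,2}  stable
  step 10. node 4  ⊔preds={0,1,2}  new={0,1,2}  stable
  step 11. node 5  ⊔preds={0,1}  new={0,1}  stable

Least fixpoint reached:
  node 0: {1}
  node 1: {0,1}
  node 2: {0,1,2}
  node 3: {1,2}
  node 4: {0,1,2}
  node 5: {0,1}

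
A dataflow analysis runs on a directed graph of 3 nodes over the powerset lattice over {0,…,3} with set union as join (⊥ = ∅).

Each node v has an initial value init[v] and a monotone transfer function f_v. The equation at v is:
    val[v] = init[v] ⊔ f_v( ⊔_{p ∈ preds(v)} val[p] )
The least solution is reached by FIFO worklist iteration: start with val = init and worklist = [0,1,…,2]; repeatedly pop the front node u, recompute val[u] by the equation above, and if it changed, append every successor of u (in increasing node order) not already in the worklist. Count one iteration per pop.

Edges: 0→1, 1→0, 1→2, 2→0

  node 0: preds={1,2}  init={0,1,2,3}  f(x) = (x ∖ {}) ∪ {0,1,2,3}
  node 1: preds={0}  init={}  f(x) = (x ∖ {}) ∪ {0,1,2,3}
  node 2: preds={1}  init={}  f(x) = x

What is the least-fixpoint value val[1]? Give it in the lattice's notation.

Worklist (4 pops):
  #1 pop 0: in={} → {0,1,2,3} (no change)
  #2 pop 1: in={0,1,2,3} → {0,1,2,3} (was {}); enqueue [0]
  #3 pop 2: in={0,1,2,3} → {0,1,2,3} (was {}); enqueue []
  #4 pop 0: in={0,1,2,3} → {0,1,2,3} (no change)

Fixpoint:
  val[0] = {0,1,2,3}
  val[1] = {0,1,2,3}
  val[2] = {0,1,2,3}

{0,1,2,3}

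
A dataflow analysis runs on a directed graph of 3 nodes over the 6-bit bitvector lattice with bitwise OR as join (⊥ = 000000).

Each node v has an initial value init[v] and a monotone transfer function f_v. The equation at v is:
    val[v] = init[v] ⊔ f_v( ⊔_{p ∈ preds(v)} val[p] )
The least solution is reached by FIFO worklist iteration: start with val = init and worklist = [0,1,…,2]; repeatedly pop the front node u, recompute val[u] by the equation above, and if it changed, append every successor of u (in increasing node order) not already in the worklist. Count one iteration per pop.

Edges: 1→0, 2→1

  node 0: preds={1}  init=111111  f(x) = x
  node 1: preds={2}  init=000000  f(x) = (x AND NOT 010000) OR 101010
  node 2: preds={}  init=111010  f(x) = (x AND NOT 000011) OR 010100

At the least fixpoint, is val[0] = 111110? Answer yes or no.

Worklist (6 pops):
  #1 pop 0: in=000000 → 111111 (no change)
  #2 pop 1: in=111010 → 101010 (was 000000); enqueue [0]
  #3 pop 2: in=000000 → 111110 (was 111010); enqueue [1]
  #4 pop 0: in=101010 → 111111 (no change)
  #5 pop 1: in=111110 → 101110 (was 101010); enqueue [0]
  #6 pop 0: in=101110 → 111111 (no change)

Fixpoint:
  val[0] = 111111
  val[1] = 101110
  val[2] = 111110

no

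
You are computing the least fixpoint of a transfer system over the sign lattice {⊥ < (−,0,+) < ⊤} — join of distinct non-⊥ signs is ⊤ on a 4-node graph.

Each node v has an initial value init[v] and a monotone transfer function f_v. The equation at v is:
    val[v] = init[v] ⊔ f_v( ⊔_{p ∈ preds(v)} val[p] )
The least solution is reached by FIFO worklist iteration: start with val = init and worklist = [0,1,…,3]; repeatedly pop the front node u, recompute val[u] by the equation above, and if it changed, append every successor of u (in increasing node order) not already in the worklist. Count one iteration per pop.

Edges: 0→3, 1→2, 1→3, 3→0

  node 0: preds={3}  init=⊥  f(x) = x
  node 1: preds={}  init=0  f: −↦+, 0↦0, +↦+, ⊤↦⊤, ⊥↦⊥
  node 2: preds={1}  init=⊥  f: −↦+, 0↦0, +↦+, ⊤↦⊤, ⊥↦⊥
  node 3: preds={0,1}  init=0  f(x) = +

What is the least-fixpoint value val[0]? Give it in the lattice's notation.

Worklist (6 pops):
  #1 pop 0: in=0 → 0 (was ⊥); enqueue []
  #2 pop 1: in=⊥ → 0 (no change)
  #3 pop 2: in=0 → 0 (was ⊥); enqueue []
  #4 pop 3: in=0 → ⊤ (was 0); enqueue [0]
  #5 pop 0: in=⊤ → ⊤ (was 0); enqueue [3]
  #6 pop 3: in=⊤ → ⊤ (no change)

Fixpoint:
  val[0] = ⊤
  val[1] = 0
  val[2] = 0
  val[3] = ⊤

⊤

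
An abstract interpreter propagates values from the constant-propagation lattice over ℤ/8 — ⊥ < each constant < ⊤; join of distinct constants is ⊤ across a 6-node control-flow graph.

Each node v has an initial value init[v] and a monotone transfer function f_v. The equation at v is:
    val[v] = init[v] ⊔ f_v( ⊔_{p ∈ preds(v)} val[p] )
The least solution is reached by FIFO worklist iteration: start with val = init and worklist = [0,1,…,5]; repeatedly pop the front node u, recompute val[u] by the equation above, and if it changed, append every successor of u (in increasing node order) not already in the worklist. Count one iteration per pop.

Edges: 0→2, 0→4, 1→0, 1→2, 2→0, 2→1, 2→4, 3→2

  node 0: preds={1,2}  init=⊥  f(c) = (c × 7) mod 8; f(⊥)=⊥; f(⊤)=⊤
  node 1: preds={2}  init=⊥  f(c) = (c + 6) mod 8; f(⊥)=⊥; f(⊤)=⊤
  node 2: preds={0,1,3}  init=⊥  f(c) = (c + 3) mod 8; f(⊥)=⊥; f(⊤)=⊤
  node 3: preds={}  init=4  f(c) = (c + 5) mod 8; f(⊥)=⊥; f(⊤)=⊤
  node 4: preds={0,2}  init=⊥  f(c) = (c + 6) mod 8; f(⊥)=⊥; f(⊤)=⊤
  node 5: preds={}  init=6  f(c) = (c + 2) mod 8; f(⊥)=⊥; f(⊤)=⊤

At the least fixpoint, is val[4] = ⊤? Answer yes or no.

Worklist (15 pops):
  #1 pop 0: in=⊥ → ⊥ (no change)
  #2 pop 1: in=⊥ → ⊥ (no change)
  #3 pop 2: in=4 → 7 (was ⊥); enqueue [0,1]
  #4 pop 3: in=⊥ → 4 (no change)
  #5 pop 4: in=7 → 5 (was ⊥); enqueue []
  #6 pop 5: in=⊥ → 6 (no change)
  #7 pop 0: in=7 → 1 (was ⊥); enqueue [2,4]
  #8 pop 1: in=7 → 5 (was ⊥); enqueue [0]
  #9 pop 2: in=⊤ → ⊤ (was 7); enqueue [1]
  #10 pop 4: in=⊤ → ⊤ (was 5); enqueue []
  #11 pop 0: in=⊤ → ⊤ (was 1); enqueue [2,4]
  #12 pop 1: in=⊤ → ⊤ (was 5); enqueue [0]
  #13 pop 2: in=⊤ → ⊤ (no change)
  #14 pop 4: in=⊤ → ⊤ (no change)
  #15 pop 0: in=⊤ → ⊤ (no change)

Fixpoint:
  val[0] = ⊤
  val[1] = ⊤
  val[2] = ⊤
  val[3] = 4
  val[4] = ⊤
  val[5] = 6

yes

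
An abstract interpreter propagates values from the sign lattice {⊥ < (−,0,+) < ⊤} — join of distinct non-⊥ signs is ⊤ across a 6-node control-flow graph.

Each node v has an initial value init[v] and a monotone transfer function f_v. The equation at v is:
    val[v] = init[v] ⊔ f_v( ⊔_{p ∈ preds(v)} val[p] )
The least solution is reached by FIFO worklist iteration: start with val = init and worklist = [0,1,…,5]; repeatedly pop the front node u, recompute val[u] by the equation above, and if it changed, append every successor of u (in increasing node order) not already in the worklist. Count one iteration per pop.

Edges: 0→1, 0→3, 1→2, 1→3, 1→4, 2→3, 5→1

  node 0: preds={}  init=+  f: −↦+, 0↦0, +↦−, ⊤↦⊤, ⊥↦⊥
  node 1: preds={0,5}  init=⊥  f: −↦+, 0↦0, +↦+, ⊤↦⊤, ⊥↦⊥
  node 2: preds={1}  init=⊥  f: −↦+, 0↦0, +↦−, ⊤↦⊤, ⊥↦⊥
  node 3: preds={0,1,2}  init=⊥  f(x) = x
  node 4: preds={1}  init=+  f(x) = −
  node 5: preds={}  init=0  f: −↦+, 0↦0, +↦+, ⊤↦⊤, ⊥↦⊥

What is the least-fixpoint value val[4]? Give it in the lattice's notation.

⊤

Trace (6 dequeues):
  [1] u=0 | in ⊥ | out + | ==
  [2] u=1 | in ⊤ | out ⊤ | prev ⊥ | push {}
  [3] u=2 | in ⊤ | out ⊤ | prev ⊥ | push {}
  [4] u=3 | in ⊤ | out ⊤ | prev ⊥ | push {}
  [5] u=4 | in ⊤ | out ⊤ | prev + | push {}
  [6] u=5 | in ⊥ | out 0 | ==

Converged values:
  [0] +
  [1] ⊤
  [2] ⊤
  [3] ⊤
  [4] ⊤
  [5] 0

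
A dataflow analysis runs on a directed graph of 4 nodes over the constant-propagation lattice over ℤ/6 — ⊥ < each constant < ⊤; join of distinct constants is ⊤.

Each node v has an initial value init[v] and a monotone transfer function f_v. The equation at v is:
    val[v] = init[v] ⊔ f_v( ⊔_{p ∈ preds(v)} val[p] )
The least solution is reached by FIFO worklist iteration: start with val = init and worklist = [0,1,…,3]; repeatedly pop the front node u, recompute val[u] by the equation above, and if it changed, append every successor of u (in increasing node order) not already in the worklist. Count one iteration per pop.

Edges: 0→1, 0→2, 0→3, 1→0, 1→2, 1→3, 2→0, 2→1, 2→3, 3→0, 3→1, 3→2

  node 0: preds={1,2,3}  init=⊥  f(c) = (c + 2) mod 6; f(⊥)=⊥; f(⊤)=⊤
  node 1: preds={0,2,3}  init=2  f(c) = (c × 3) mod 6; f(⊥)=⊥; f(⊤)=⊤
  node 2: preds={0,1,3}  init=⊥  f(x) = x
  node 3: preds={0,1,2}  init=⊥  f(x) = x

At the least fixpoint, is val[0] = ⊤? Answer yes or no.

yes

Trace (8 dequeues):
  [1] u=0 | in 2 | out 4 | prev ⊥ | push {}
  [2] u=1 | in 4 | out ⊤ | prev 2 | push {0}
  [3] u=2 | in ⊤ | out ⊤ | prev ⊥ | push {1}
  [4] u=3 | in ⊤ | out ⊤ | prev ⊥ | push {2}
  [5] u=0 | in ⊤ | out ⊤ | prev 4 | push {3}
  [6] u=1 | in ⊤ | out ⊤ | ==
  [7] u=2 | in ⊤ | out ⊤ | ==
  [8] u=3 | in ⊤ | out ⊤ | ==

Converged values:
  [0] ⊤
  [1] ⊤
  [2] ⊤
  [3] ⊤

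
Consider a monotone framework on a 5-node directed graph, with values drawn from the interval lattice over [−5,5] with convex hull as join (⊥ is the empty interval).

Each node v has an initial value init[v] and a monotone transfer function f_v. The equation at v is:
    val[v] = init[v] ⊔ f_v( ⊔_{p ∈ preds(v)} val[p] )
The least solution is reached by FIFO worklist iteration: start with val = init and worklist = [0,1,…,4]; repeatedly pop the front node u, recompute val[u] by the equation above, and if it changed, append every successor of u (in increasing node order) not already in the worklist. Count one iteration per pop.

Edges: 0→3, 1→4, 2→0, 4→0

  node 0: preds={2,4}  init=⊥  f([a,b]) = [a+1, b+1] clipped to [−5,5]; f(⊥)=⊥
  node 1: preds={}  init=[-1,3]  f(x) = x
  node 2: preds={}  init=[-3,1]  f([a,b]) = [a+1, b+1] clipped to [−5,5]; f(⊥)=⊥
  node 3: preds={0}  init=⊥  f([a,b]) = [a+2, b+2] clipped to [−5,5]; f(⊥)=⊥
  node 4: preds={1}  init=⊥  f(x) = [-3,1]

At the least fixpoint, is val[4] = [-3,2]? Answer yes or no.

Worklist (6 pops):
  #1 pop 0: in=[-3,1] → [-2,2] (was ⊥); enqueue []
  #2 pop 1: in=⊥ → [-1,3] (no change)
  #3 pop 2: in=⊥ → [-3,1] (no change)
  #4 pop 3: in=[-2,2] → [0,4] (was ⊥); enqueue []
  #5 pop 4: in=[-1,3] → [-3,1] (was ⊥); enqueue [0]
  #6 pop 0: in=[-3,1] → [-2,2] (no change)

Fixpoint:
  val[0] = [-2,2]
  val[1] = [-1,3]
  val[2] = [-3,1]
  val[3] = [0,4]
  val[4] = [-3,1]

no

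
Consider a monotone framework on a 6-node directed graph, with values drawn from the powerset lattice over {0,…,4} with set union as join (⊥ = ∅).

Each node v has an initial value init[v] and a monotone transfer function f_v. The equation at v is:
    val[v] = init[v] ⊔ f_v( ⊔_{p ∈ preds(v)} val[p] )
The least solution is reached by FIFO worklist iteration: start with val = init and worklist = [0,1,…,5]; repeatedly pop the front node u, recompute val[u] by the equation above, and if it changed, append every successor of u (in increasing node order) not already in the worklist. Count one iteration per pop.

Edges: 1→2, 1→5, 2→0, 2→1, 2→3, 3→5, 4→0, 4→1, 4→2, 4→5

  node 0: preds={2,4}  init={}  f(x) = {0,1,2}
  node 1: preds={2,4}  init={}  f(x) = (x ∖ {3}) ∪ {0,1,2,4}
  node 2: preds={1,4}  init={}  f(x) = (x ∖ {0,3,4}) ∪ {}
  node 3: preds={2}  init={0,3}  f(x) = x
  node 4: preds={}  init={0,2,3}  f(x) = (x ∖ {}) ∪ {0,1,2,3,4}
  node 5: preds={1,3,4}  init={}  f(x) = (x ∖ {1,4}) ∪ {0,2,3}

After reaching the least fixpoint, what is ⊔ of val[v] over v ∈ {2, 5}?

Iteration log — 9 steps:
  step 1. node 0  ⊔preds={0,2,3}  new={0,1,2}  old={}  +wl: 
  step 2. node 1  ⊔preds={0,2,3}  new={0,1,2,4}  old={}  +wl: 
  step 3. node 2  ⊔preds={0,1,2,3,4}  new={1,2}  old={}  +wl: 0,1
  step 4. node 3  ⊔preds={1,2}  new={0,1,2,3}  old={0,3}  +wl: 
  step 5. node 4  ⊔preds={}  new={0,1,2,3,4}  old={0,2,3}  +wl: 2
  step 6. node 5  ⊔preds={0,1,2,3,4}  new={0,2,3}  old={}  +wl: 
  step 7. node 0  ⊔preds={0,1,2,3,4}  new={0,1,2}  stable
  step 8. node 1  ⊔preds={0,1,2,3,4}  new={0,1,2,4}  stable
  step 9. node 2  ⊔preds={0,1,2,3,4}  new={1,2}  stable

Least fixpoint reached:
  node 0: {0,1,2}
  node 1: {0,1,2,4}
  node 2: {1,2}
  node 3: {0,1,2,3}
  node 4: {0,1,2,3,4}
  node 5: {0,2,3}

{0,1,2,3}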